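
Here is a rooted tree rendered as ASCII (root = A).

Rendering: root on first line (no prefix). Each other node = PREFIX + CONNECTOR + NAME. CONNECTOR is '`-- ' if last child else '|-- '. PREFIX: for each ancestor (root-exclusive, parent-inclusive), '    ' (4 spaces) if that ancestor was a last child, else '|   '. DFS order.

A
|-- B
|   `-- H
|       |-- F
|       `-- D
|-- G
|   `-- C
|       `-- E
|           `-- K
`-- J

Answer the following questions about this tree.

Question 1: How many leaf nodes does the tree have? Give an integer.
Leaves (nodes with no children): D, F, J, K

Answer: 4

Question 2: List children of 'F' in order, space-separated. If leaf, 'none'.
Answer: none

Derivation:
Node F's children (from adjacency): (leaf)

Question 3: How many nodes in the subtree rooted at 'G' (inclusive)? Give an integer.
Answer: 4

Derivation:
Subtree rooted at G contains: C, E, G, K
Count = 4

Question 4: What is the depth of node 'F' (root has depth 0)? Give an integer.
Answer: 3

Derivation:
Path from root to F: A -> B -> H -> F
Depth = number of edges = 3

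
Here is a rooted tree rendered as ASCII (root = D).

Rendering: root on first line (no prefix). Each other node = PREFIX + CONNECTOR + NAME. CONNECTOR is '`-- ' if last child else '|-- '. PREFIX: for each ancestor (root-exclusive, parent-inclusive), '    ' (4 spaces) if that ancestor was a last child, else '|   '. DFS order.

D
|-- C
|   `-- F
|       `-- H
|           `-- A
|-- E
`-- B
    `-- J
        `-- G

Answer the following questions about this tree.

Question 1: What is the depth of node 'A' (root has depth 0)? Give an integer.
Path from root to A: D -> C -> F -> H -> A
Depth = number of edges = 4

Answer: 4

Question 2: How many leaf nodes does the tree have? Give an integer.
Answer: 3

Derivation:
Leaves (nodes with no children): A, E, G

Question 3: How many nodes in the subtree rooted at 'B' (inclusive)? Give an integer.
Subtree rooted at B contains: B, G, J
Count = 3

Answer: 3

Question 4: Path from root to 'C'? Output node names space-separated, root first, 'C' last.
Walk down from root: D -> C

Answer: D C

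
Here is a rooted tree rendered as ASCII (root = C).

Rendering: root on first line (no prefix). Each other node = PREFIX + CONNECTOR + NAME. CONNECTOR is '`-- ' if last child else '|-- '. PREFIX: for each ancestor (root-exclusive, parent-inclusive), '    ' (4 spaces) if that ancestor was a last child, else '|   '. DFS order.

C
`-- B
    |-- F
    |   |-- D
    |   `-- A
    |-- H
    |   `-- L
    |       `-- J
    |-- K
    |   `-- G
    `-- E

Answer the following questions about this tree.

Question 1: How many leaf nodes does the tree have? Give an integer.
Leaves (nodes with no children): A, D, E, G, J

Answer: 5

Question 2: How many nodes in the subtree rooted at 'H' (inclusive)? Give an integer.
Answer: 3

Derivation:
Subtree rooted at H contains: H, J, L
Count = 3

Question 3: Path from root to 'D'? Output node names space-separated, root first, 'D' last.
Answer: C B F D

Derivation:
Walk down from root: C -> B -> F -> D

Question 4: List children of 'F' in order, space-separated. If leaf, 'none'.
Answer: D A

Derivation:
Node F's children (from adjacency): D, A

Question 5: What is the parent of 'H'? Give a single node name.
Scan adjacency: H appears as child of B

Answer: B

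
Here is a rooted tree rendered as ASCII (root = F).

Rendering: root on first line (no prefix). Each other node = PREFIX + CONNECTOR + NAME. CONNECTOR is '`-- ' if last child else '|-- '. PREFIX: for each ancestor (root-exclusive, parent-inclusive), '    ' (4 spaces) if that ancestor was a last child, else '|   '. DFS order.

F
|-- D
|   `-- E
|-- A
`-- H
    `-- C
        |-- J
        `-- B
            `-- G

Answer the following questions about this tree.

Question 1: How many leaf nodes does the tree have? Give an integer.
Answer: 4

Derivation:
Leaves (nodes with no children): A, E, G, J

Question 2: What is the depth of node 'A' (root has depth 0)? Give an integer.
Answer: 1

Derivation:
Path from root to A: F -> A
Depth = number of edges = 1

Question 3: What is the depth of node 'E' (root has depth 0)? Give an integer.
Answer: 2

Derivation:
Path from root to E: F -> D -> E
Depth = number of edges = 2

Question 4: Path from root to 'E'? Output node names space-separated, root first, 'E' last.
Answer: F D E

Derivation:
Walk down from root: F -> D -> E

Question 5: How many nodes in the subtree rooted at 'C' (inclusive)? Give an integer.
Answer: 4

Derivation:
Subtree rooted at C contains: B, C, G, J
Count = 4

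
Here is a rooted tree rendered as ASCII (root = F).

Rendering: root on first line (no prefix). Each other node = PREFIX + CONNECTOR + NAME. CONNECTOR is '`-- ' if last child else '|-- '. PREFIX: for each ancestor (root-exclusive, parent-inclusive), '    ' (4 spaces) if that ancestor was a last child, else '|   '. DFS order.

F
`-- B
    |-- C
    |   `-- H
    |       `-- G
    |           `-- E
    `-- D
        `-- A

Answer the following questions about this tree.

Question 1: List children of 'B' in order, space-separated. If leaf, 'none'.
Answer: C D

Derivation:
Node B's children (from adjacency): C, D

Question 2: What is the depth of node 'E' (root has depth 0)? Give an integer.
Answer: 5

Derivation:
Path from root to E: F -> B -> C -> H -> G -> E
Depth = number of edges = 5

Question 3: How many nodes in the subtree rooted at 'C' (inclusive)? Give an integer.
Subtree rooted at C contains: C, E, G, H
Count = 4

Answer: 4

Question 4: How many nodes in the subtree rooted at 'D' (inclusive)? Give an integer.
Answer: 2

Derivation:
Subtree rooted at D contains: A, D
Count = 2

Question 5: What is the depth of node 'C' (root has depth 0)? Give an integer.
Answer: 2

Derivation:
Path from root to C: F -> B -> C
Depth = number of edges = 2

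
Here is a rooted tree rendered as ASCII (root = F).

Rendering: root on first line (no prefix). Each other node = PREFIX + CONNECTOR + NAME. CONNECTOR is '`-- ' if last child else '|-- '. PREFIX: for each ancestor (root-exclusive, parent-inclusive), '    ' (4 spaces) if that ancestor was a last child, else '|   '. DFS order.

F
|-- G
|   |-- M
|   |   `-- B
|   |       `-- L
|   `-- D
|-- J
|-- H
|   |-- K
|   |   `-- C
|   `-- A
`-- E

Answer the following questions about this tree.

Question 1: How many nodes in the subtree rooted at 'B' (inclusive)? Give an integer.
Subtree rooted at B contains: B, L
Count = 2

Answer: 2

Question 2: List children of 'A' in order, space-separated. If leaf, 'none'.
Answer: none

Derivation:
Node A's children (from adjacency): (leaf)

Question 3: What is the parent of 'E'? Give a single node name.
Scan adjacency: E appears as child of F

Answer: F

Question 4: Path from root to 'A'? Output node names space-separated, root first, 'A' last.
Answer: F H A

Derivation:
Walk down from root: F -> H -> A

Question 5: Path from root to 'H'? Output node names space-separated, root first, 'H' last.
Answer: F H

Derivation:
Walk down from root: F -> H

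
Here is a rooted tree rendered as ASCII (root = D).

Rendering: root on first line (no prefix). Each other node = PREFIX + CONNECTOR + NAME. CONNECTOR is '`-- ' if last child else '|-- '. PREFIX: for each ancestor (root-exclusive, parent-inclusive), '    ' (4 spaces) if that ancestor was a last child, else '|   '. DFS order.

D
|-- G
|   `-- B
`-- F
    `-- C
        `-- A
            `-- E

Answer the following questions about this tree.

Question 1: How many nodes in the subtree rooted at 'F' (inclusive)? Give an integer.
Subtree rooted at F contains: A, C, E, F
Count = 4

Answer: 4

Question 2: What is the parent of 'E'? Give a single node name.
Scan adjacency: E appears as child of A

Answer: A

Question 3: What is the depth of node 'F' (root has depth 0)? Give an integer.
Path from root to F: D -> F
Depth = number of edges = 1

Answer: 1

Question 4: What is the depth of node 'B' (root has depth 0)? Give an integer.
Answer: 2

Derivation:
Path from root to B: D -> G -> B
Depth = number of edges = 2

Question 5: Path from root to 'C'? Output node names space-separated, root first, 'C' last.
Walk down from root: D -> F -> C

Answer: D F C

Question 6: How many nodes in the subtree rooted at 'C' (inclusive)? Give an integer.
Subtree rooted at C contains: A, C, E
Count = 3

Answer: 3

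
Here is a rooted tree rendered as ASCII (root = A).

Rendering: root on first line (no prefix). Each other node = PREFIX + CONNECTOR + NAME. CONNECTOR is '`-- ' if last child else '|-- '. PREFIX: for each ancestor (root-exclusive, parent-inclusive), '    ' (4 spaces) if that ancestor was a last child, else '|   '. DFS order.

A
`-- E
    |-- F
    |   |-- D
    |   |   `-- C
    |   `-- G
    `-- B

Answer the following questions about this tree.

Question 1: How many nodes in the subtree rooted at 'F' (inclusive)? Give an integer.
Answer: 4

Derivation:
Subtree rooted at F contains: C, D, F, G
Count = 4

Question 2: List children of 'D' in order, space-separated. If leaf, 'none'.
Node D's children (from adjacency): C

Answer: C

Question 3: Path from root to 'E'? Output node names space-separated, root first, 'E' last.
Walk down from root: A -> E

Answer: A E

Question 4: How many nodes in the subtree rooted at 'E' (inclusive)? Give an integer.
Answer: 6

Derivation:
Subtree rooted at E contains: B, C, D, E, F, G
Count = 6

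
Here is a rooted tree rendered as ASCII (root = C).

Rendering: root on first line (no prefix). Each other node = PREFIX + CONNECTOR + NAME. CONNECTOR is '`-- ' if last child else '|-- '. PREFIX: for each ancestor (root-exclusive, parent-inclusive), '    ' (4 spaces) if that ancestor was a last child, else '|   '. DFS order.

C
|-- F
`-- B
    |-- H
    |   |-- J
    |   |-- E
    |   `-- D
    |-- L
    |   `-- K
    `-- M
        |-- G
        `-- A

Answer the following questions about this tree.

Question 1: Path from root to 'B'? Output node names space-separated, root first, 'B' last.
Walk down from root: C -> B

Answer: C B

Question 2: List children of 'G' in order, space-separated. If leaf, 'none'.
Node G's children (from adjacency): (leaf)

Answer: none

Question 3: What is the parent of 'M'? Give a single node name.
Answer: B

Derivation:
Scan adjacency: M appears as child of B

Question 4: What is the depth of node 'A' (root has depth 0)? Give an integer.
Path from root to A: C -> B -> M -> A
Depth = number of edges = 3

Answer: 3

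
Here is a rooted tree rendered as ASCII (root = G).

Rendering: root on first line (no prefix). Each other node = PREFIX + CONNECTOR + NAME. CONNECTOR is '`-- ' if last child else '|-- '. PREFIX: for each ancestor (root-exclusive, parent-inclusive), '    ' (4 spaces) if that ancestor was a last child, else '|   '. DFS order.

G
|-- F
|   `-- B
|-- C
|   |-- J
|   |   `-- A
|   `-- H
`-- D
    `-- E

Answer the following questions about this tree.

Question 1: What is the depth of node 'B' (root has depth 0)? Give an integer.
Answer: 2

Derivation:
Path from root to B: G -> F -> B
Depth = number of edges = 2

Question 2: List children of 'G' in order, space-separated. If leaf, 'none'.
Answer: F C D

Derivation:
Node G's children (from adjacency): F, C, D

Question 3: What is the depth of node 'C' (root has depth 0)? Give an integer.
Answer: 1

Derivation:
Path from root to C: G -> C
Depth = number of edges = 1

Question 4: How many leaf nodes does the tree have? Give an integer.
Answer: 4

Derivation:
Leaves (nodes with no children): A, B, E, H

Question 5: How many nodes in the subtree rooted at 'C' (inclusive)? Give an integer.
Subtree rooted at C contains: A, C, H, J
Count = 4

Answer: 4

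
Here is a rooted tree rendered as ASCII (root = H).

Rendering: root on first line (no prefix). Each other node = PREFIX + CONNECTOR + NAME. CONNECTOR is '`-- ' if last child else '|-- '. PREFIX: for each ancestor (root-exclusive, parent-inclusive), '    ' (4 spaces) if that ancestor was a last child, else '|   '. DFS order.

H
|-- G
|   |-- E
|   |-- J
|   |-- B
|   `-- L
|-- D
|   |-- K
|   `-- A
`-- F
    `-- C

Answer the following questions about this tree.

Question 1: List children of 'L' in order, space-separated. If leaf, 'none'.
Node L's children (from adjacency): (leaf)

Answer: none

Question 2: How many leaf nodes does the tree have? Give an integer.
Answer: 7

Derivation:
Leaves (nodes with no children): A, B, C, E, J, K, L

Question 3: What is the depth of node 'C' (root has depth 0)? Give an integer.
Answer: 2

Derivation:
Path from root to C: H -> F -> C
Depth = number of edges = 2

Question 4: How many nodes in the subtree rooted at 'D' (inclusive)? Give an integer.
Subtree rooted at D contains: A, D, K
Count = 3

Answer: 3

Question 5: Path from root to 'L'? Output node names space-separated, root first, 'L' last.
Answer: H G L

Derivation:
Walk down from root: H -> G -> L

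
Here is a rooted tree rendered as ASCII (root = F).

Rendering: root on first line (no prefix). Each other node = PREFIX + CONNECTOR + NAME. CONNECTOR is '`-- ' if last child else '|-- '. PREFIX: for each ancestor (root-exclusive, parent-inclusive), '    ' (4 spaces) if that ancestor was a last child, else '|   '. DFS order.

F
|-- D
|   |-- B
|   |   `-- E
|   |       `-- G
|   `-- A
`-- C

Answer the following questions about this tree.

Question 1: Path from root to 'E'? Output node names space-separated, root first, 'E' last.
Walk down from root: F -> D -> B -> E

Answer: F D B E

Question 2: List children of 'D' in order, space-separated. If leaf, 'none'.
Answer: B A

Derivation:
Node D's children (from adjacency): B, A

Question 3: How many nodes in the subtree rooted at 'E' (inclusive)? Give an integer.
Subtree rooted at E contains: E, G
Count = 2

Answer: 2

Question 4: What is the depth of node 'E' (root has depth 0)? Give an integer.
Answer: 3

Derivation:
Path from root to E: F -> D -> B -> E
Depth = number of edges = 3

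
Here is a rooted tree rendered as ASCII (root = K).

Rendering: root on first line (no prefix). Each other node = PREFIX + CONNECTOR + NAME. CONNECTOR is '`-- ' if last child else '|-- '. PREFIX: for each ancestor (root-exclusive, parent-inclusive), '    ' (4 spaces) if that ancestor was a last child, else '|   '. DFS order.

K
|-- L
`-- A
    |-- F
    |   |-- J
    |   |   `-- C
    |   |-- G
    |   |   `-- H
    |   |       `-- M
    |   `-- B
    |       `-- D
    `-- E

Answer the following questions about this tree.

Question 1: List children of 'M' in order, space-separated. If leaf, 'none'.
Node M's children (from adjacency): (leaf)

Answer: none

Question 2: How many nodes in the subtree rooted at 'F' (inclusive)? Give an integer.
Subtree rooted at F contains: B, C, D, F, G, H, J, M
Count = 8

Answer: 8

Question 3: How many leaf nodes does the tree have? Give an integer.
Answer: 5

Derivation:
Leaves (nodes with no children): C, D, E, L, M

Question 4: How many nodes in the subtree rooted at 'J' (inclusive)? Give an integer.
Answer: 2

Derivation:
Subtree rooted at J contains: C, J
Count = 2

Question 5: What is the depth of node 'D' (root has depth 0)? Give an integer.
Path from root to D: K -> A -> F -> B -> D
Depth = number of edges = 4

Answer: 4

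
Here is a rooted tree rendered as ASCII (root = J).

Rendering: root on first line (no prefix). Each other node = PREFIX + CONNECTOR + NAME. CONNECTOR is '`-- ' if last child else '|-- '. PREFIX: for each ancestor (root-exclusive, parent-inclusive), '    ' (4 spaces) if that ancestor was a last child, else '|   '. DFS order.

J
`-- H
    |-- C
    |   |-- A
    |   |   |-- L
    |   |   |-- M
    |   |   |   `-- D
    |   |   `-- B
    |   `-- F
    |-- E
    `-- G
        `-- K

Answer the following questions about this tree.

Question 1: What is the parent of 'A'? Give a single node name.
Scan adjacency: A appears as child of C

Answer: C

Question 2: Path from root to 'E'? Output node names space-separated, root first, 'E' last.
Answer: J H E

Derivation:
Walk down from root: J -> H -> E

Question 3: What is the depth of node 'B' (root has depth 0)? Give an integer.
Path from root to B: J -> H -> C -> A -> B
Depth = number of edges = 4

Answer: 4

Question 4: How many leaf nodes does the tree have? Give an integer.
Answer: 6

Derivation:
Leaves (nodes with no children): B, D, E, F, K, L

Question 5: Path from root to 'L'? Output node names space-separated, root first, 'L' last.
Answer: J H C A L

Derivation:
Walk down from root: J -> H -> C -> A -> L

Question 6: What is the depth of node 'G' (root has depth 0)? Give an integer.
Path from root to G: J -> H -> G
Depth = number of edges = 2

Answer: 2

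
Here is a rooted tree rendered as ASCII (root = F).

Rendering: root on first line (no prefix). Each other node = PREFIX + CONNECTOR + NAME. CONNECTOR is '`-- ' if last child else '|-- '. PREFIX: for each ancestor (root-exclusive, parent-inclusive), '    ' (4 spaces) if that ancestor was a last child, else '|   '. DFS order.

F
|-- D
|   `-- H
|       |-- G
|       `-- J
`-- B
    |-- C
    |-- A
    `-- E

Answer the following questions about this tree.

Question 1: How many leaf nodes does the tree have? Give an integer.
Leaves (nodes with no children): A, C, E, G, J

Answer: 5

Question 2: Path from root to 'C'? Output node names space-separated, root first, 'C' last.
Walk down from root: F -> B -> C

Answer: F B C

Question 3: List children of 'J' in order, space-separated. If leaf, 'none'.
Answer: none

Derivation:
Node J's children (from adjacency): (leaf)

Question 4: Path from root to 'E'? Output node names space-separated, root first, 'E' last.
Answer: F B E

Derivation:
Walk down from root: F -> B -> E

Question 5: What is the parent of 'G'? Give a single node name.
Answer: H

Derivation:
Scan adjacency: G appears as child of H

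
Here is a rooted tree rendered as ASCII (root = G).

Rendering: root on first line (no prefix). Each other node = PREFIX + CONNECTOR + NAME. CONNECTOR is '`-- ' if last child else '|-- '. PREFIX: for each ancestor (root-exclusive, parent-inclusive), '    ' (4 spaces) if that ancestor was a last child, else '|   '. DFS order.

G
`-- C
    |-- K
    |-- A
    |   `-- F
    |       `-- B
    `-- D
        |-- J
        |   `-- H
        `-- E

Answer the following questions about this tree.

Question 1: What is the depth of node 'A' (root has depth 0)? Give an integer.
Path from root to A: G -> C -> A
Depth = number of edges = 2

Answer: 2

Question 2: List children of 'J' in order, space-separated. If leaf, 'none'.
Answer: H

Derivation:
Node J's children (from adjacency): H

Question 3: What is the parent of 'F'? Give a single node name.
Scan adjacency: F appears as child of A

Answer: A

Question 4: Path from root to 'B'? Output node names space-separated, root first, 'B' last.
Answer: G C A F B

Derivation:
Walk down from root: G -> C -> A -> F -> B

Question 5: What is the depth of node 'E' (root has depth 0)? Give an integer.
Answer: 3

Derivation:
Path from root to E: G -> C -> D -> E
Depth = number of edges = 3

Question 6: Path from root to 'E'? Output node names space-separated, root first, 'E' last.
Answer: G C D E

Derivation:
Walk down from root: G -> C -> D -> E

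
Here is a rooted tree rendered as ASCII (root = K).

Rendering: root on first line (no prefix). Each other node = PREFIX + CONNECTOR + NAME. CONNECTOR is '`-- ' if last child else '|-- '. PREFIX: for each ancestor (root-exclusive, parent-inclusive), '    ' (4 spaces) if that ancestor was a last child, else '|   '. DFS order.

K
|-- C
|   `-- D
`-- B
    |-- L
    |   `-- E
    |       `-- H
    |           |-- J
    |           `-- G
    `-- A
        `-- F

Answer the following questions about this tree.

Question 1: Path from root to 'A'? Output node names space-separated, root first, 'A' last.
Answer: K B A

Derivation:
Walk down from root: K -> B -> A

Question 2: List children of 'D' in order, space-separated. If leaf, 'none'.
Node D's children (from adjacency): (leaf)

Answer: none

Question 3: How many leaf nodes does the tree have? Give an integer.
Answer: 4

Derivation:
Leaves (nodes with no children): D, F, G, J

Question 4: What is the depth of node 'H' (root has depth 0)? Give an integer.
Answer: 4

Derivation:
Path from root to H: K -> B -> L -> E -> H
Depth = number of edges = 4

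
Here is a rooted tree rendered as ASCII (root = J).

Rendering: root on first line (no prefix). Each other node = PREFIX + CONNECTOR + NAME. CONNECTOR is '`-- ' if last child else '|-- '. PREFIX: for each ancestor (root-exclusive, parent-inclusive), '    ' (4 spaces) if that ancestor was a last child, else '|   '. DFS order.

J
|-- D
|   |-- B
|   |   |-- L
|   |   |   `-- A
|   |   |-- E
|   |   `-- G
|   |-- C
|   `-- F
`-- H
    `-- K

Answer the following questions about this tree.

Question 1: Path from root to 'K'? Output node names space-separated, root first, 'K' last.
Answer: J H K

Derivation:
Walk down from root: J -> H -> K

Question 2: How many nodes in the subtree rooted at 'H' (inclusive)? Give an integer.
Subtree rooted at H contains: H, K
Count = 2

Answer: 2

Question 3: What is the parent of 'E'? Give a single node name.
Answer: B

Derivation:
Scan adjacency: E appears as child of B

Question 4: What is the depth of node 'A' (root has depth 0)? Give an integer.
Path from root to A: J -> D -> B -> L -> A
Depth = number of edges = 4

Answer: 4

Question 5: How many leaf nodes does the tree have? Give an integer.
Leaves (nodes with no children): A, C, E, F, G, K

Answer: 6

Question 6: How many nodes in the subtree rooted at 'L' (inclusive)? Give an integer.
Subtree rooted at L contains: A, L
Count = 2

Answer: 2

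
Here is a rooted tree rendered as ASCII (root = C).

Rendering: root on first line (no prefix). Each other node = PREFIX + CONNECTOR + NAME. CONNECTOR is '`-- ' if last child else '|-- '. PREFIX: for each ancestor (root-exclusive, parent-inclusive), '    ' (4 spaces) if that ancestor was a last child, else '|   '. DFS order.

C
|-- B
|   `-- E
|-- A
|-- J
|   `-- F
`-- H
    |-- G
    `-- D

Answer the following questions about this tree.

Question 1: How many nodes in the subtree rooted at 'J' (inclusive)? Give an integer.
Subtree rooted at J contains: F, J
Count = 2

Answer: 2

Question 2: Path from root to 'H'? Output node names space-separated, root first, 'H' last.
Walk down from root: C -> H

Answer: C H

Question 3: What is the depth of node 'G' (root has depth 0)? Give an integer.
Answer: 2

Derivation:
Path from root to G: C -> H -> G
Depth = number of edges = 2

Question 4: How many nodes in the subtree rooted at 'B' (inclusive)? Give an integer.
Answer: 2

Derivation:
Subtree rooted at B contains: B, E
Count = 2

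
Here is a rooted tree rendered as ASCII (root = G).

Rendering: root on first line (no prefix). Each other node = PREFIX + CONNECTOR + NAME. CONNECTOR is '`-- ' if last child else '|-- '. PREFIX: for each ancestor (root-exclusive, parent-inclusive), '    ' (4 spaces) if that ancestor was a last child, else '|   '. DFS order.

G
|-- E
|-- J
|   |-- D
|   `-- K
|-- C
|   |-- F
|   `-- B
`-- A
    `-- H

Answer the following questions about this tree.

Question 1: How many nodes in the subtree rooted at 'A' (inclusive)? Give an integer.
Answer: 2

Derivation:
Subtree rooted at A contains: A, H
Count = 2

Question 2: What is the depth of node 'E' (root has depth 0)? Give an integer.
Answer: 1

Derivation:
Path from root to E: G -> E
Depth = number of edges = 1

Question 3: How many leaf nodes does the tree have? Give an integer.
Leaves (nodes with no children): B, D, E, F, H, K

Answer: 6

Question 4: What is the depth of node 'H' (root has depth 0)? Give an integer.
Path from root to H: G -> A -> H
Depth = number of edges = 2

Answer: 2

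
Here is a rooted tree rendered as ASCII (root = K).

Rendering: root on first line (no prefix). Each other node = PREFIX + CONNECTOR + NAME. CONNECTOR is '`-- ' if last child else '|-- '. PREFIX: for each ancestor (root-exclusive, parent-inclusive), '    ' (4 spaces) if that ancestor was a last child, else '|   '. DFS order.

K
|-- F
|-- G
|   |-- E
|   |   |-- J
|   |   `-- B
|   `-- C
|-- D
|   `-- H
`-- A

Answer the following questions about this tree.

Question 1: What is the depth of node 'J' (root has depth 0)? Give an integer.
Path from root to J: K -> G -> E -> J
Depth = number of edges = 3

Answer: 3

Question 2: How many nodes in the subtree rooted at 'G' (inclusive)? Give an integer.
Answer: 5

Derivation:
Subtree rooted at G contains: B, C, E, G, J
Count = 5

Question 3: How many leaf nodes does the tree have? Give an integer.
Answer: 6

Derivation:
Leaves (nodes with no children): A, B, C, F, H, J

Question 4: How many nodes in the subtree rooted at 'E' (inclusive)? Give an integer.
Subtree rooted at E contains: B, E, J
Count = 3

Answer: 3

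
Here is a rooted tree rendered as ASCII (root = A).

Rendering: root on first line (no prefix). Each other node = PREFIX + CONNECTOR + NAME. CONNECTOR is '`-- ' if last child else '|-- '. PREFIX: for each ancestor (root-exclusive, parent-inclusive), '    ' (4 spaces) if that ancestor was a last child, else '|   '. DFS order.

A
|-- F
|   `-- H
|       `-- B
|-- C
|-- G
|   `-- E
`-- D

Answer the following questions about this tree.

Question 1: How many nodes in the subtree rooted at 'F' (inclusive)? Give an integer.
Answer: 3

Derivation:
Subtree rooted at F contains: B, F, H
Count = 3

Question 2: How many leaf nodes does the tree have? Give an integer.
Leaves (nodes with no children): B, C, D, E

Answer: 4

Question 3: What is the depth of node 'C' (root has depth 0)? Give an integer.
Path from root to C: A -> C
Depth = number of edges = 1

Answer: 1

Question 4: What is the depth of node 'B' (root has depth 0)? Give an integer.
Path from root to B: A -> F -> H -> B
Depth = number of edges = 3

Answer: 3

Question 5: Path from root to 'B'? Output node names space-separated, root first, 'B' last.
Answer: A F H B

Derivation:
Walk down from root: A -> F -> H -> B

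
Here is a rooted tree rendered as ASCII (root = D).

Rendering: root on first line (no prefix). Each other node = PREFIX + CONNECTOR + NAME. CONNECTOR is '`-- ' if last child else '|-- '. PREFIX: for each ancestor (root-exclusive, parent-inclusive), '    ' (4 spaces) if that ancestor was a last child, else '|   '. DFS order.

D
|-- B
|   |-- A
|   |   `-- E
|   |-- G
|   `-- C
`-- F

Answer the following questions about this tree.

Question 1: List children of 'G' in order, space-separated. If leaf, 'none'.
Answer: none

Derivation:
Node G's children (from adjacency): (leaf)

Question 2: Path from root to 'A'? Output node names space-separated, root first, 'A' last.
Walk down from root: D -> B -> A

Answer: D B A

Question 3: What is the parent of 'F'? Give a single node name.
Answer: D

Derivation:
Scan adjacency: F appears as child of D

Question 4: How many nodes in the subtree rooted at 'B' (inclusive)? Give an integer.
Subtree rooted at B contains: A, B, C, E, G
Count = 5

Answer: 5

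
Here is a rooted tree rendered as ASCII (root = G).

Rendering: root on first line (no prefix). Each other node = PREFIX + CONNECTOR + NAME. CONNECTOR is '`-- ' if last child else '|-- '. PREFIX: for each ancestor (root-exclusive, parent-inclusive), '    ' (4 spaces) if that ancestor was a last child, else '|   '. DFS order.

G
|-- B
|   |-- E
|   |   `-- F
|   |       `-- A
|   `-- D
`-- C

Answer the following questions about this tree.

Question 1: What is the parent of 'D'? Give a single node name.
Answer: B

Derivation:
Scan adjacency: D appears as child of B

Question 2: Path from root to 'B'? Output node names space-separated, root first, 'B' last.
Answer: G B

Derivation:
Walk down from root: G -> B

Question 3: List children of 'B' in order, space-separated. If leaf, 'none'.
Node B's children (from adjacency): E, D

Answer: E D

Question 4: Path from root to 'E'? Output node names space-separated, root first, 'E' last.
Walk down from root: G -> B -> E

Answer: G B E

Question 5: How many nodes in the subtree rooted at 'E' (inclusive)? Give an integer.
Answer: 3

Derivation:
Subtree rooted at E contains: A, E, F
Count = 3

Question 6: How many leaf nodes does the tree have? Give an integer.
Leaves (nodes with no children): A, C, D

Answer: 3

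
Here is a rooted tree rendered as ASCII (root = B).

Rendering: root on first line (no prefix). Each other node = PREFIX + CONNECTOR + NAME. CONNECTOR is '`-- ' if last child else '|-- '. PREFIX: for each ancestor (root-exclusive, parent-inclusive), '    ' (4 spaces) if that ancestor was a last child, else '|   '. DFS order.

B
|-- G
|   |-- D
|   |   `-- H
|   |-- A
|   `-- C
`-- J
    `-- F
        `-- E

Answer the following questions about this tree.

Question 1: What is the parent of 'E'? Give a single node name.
Scan adjacency: E appears as child of F

Answer: F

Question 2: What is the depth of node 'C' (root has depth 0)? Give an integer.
Path from root to C: B -> G -> C
Depth = number of edges = 2

Answer: 2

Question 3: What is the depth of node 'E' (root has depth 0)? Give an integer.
Path from root to E: B -> J -> F -> E
Depth = number of edges = 3

Answer: 3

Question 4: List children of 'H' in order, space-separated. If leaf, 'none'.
Answer: none

Derivation:
Node H's children (from adjacency): (leaf)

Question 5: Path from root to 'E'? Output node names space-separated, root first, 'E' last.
Answer: B J F E

Derivation:
Walk down from root: B -> J -> F -> E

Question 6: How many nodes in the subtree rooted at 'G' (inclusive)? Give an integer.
Subtree rooted at G contains: A, C, D, G, H
Count = 5

Answer: 5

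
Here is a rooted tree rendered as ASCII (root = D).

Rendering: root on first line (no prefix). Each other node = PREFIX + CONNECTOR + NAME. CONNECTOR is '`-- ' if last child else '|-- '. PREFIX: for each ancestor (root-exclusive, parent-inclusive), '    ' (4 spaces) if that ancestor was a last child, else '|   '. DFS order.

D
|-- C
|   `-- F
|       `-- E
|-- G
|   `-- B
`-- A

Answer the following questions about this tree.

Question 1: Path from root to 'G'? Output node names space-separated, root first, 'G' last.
Walk down from root: D -> G

Answer: D G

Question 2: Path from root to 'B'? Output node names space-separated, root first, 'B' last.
Walk down from root: D -> G -> B

Answer: D G B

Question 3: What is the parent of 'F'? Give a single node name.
Scan adjacency: F appears as child of C

Answer: C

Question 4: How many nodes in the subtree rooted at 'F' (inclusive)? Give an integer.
Subtree rooted at F contains: E, F
Count = 2

Answer: 2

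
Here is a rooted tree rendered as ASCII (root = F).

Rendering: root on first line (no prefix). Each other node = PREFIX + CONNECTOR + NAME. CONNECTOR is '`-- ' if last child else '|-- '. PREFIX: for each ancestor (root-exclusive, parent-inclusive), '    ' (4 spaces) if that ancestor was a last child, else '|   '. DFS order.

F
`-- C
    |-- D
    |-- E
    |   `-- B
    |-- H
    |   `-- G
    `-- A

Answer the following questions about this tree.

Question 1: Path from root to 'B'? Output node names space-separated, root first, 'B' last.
Walk down from root: F -> C -> E -> B

Answer: F C E B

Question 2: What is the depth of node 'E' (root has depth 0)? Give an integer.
Answer: 2

Derivation:
Path from root to E: F -> C -> E
Depth = number of edges = 2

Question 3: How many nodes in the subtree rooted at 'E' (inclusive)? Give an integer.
Subtree rooted at E contains: B, E
Count = 2

Answer: 2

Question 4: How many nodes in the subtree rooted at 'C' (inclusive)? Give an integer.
Answer: 7

Derivation:
Subtree rooted at C contains: A, B, C, D, E, G, H
Count = 7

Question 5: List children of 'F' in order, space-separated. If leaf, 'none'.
Node F's children (from adjacency): C

Answer: C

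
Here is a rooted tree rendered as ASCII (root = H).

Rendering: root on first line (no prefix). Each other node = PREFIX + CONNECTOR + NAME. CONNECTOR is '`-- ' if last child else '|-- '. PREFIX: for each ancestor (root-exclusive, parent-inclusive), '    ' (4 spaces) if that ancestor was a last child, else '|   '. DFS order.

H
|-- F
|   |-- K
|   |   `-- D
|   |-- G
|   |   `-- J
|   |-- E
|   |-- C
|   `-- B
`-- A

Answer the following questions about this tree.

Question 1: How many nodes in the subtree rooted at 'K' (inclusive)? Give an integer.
Subtree rooted at K contains: D, K
Count = 2

Answer: 2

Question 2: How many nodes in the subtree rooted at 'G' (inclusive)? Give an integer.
Answer: 2

Derivation:
Subtree rooted at G contains: G, J
Count = 2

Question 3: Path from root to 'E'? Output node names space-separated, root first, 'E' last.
Answer: H F E

Derivation:
Walk down from root: H -> F -> E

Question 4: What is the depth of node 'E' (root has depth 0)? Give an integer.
Path from root to E: H -> F -> E
Depth = number of edges = 2

Answer: 2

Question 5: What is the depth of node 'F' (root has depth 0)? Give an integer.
Path from root to F: H -> F
Depth = number of edges = 1

Answer: 1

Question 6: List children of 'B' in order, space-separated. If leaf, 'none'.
Answer: none

Derivation:
Node B's children (from adjacency): (leaf)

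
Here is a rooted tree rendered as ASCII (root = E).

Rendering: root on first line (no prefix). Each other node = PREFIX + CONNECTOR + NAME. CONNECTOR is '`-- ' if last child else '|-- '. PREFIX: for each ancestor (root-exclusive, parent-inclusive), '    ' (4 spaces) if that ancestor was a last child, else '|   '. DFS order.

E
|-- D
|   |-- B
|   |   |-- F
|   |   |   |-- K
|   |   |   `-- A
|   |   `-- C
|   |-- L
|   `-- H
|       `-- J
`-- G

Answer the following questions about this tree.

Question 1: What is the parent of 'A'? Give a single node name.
Answer: F

Derivation:
Scan adjacency: A appears as child of F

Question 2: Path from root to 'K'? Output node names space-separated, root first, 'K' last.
Answer: E D B F K

Derivation:
Walk down from root: E -> D -> B -> F -> K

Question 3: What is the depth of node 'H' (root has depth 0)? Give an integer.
Path from root to H: E -> D -> H
Depth = number of edges = 2

Answer: 2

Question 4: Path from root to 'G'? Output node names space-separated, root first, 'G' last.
Answer: E G

Derivation:
Walk down from root: E -> G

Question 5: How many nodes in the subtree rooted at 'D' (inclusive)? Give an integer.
Subtree rooted at D contains: A, B, C, D, F, H, J, K, L
Count = 9

Answer: 9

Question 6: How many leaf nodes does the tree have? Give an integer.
Leaves (nodes with no children): A, C, G, J, K, L

Answer: 6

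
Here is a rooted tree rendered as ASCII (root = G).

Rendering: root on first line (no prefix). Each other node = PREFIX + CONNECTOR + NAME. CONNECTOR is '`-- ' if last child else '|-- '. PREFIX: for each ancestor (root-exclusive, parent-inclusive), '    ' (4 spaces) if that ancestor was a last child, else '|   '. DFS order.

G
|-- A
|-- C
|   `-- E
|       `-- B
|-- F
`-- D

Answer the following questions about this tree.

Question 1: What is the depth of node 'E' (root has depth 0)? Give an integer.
Path from root to E: G -> C -> E
Depth = number of edges = 2

Answer: 2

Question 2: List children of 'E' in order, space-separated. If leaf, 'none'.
Node E's children (from adjacency): B

Answer: B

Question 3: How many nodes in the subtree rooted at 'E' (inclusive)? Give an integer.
Answer: 2

Derivation:
Subtree rooted at E contains: B, E
Count = 2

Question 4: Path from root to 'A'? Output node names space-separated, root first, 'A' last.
Answer: G A

Derivation:
Walk down from root: G -> A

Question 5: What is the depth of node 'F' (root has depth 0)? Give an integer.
Path from root to F: G -> F
Depth = number of edges = 1

Answer: 1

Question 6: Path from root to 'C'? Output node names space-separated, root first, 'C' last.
Walk down from root: G -> C

Answer: G C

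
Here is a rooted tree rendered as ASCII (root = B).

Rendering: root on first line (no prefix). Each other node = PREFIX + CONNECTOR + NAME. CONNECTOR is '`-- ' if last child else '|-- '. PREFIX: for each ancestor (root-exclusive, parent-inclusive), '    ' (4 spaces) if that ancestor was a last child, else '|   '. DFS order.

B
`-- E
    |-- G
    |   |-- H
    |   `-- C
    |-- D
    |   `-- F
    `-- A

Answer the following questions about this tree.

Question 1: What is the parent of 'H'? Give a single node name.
Scan adjacency: H appears as child of G

Answer: G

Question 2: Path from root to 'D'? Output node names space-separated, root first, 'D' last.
Answer: B E D

Derivation:
Walk down from root: B -> E -> D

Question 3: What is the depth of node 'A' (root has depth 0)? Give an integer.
Path from root to A: B -> E -> A
Depth = number of edges = 2

Answer: 2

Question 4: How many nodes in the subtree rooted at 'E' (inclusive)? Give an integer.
Subtree rooted at E contains: A, C, D, E, F, G, H
Count = 7

Answer: 7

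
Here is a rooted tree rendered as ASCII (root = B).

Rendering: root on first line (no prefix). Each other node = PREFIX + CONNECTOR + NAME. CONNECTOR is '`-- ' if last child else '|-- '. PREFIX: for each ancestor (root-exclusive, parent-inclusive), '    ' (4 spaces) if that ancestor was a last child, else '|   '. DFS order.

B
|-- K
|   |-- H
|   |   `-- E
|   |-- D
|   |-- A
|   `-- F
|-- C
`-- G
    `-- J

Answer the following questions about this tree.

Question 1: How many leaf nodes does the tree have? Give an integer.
Answer: 6

Derivation:
Leaves (nodes with no children): A, C, D, E, F, J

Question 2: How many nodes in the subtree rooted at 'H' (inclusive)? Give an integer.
Answer: 2

Derivation:
Subtree rooted at H contains: E, H
Count = 2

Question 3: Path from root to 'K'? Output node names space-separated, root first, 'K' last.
Walk down from root: B -> K

Answer: B K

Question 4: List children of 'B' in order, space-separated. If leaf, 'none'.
Node B's children (from adjacency): K, C, G

Answer: K C G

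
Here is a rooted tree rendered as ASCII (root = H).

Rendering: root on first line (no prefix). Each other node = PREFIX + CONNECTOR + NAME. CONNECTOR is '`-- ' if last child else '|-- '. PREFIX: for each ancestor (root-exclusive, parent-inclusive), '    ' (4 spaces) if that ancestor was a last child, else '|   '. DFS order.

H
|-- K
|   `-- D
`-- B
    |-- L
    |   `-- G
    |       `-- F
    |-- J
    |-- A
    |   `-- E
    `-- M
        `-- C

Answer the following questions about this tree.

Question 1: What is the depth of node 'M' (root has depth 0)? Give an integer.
Path from root to M: H -> B -> M
Depth = number of edges = 2

Answer: 2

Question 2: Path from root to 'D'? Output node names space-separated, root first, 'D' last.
Walk down from root: H -> K -> D

Answer: H K D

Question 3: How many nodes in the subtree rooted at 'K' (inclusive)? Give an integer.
Answer: 2

Derivation:
Subtree rooted at K contains: D, K
Count = 2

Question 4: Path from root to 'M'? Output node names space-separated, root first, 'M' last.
Walk down from root: H -> B -> M

Answer: H B M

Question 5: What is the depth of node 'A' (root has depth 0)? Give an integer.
Path from root to A: H -> B -> A
Depth = number of edges = 2

Answer: 2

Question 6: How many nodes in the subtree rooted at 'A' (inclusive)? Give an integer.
Answer: 2

Derivation:
Subtree rooted at A contains: A, E
Count = 2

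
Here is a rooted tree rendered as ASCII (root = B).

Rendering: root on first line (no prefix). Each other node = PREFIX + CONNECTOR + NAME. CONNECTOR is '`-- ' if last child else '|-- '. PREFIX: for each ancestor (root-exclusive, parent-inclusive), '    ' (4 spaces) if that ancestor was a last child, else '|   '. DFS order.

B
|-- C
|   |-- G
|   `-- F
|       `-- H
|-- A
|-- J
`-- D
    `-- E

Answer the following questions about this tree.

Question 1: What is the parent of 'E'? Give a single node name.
Answer: D

Derivation:
Scan adjacency: E appears as child of D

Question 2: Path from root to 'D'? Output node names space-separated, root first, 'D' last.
Walk down from root: B -> D

Answer: B D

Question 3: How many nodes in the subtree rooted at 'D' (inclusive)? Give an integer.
Answer: 2

Derivation:
Subtree rooted at D contains: D, E
Count = 2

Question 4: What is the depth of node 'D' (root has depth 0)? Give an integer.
Path from root to D: B -> D
Depth = number of edges = 1

Answer: 1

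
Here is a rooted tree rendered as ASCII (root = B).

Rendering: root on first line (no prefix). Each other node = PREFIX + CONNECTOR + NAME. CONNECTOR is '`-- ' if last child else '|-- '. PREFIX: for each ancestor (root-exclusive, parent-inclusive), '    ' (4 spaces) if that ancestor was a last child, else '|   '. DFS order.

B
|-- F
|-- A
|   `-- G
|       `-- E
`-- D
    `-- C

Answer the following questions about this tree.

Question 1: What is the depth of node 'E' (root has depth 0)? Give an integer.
Answer: 3

Derivation:
Path from root to E: B -> A -> G -> E
Depth = number of edges = 3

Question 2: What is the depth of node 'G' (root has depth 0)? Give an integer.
Answer: 2

Derivation:
Path from root to G: B -> A -> G
Depth = number of edges = 2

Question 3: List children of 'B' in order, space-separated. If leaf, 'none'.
Answer: F A D

Derivation:
Node B's children (from adjacency): F, A, D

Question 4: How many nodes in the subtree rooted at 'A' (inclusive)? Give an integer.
Subtree rooted at A contains: A, E, G
Count = 3

Answer: 3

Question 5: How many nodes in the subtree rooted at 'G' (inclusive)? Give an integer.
Subtree rooted at G contains: E, G
Count = 2

Answer: 2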